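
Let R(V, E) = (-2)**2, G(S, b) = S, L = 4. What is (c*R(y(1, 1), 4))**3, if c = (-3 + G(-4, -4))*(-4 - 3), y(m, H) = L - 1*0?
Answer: 7529536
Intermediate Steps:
y(m, H) = 4 (y(m, H) = 4 - 1*0 = 4 + 0 = 4)
R(V, E) = 4
c = 49 (c = (-3 - 4)*(-4 - 3) = -7*(-7) = 49)
(c*R(y(1, 1), 4))**3 = (49*4)**3 = 196**3 = 7529536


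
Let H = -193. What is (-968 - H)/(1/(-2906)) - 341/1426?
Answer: 103598889/46 ≈ 2.2521e+6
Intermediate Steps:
(-968 - H)/(1/(-2906)) - 341/1426 = (-968 - 1*(-193))/(1/(-2906)) - 341/1426 = (-968 + 193)/(-1/2906) - 341*1/1426 = -775*(-2906) - 11/46 = 2252150 - 11/46 = 103598889/46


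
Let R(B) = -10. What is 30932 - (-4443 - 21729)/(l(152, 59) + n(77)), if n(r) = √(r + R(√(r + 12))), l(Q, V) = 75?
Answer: 86941478/2779 - 13086*√67/2779 ≈ 31247.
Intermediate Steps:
n(r) = √(-10 + r) (n(r) = √(r - 10) = √(-10 + r))
30932 - (-4443 - 21729)/(l(152, 59) + n(77)) = 30932 - (-4443 - 21729)/(75 + √(-10 + 77)) = 30932 - (-26172)/(75 + √67) = 30932 + 26172/(75 + √67)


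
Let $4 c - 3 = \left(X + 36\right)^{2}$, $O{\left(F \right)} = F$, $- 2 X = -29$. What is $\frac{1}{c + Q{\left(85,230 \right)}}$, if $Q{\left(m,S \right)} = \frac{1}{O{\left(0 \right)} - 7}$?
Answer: $\frac{112}{71475} \approx 0.001567$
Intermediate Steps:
$X = \frac{29}{2}$ ($X = \left(- \frac{1}{2}\right) \left(-29\right) = \frac{29}{2} \approx 14.5$)
$Q{\left(m,S \right)} = - \frac{1}{7}$ ($Q{\left(m,S \right)} = \frac{1}{0 - 7} = \frac{1}{-7} = - \frac{1}{7}$)
$c = \frac{10213}{16}$ ($c = \frac{3}{4} + \frac{\left(\frac{29}{2} + 36\right)^{2}}{4} = \frac{3}{4} + \frac{\left(\frac{101}{2}\right)^{2}}{4} = \frac{3}{4} + \frac{1}{4} \cdot \frac{10201}{4} = \frac{3}{4} + \frac{10201}{16} = \frac{10213}{16} \approx 638.31$)
$\frac{1}{c + Q{\left(85,230 \right)}} = \frac{1}{\frac{10213}{16} - \frac{1}{7}} = \frac{1}{\frac{71475}{112}} = \frac{112}{71475}$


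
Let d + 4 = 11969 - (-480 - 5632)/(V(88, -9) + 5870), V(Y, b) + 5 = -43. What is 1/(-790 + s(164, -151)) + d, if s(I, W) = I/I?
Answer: 27483369008/2296779 ≈ 11966.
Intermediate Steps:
V(Y, b) = -48 (V(Y, b) = -5 - 43 = -48)
s(I, W) = 1
d = 34833171/2911 (d = -4 + (11969 - (-480 - 5632)/(-48 + 5870)) = -4 + (11969 - (-6112)/5822) = -4 + (11969 - 1*(-3056/2911)) = -4 + (11969 + 3056/2911) = -4 + 34844815/2911 = 34833171/2911 ≈ 11966.)
1/(-790 + s(164, -151)) + d = 1/(-790 + 1) + 34833171/2911 = 1/(-789) + 34833171/2911 = -1/789 + 34833171/2911 = 27483369008/2296779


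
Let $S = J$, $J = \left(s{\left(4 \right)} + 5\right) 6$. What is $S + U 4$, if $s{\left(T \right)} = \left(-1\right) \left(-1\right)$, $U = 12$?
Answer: $84$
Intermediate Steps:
$s{\left(T \right)} = 1$
$J = 36$ ($J = \left(1 + 5\right) 6 = 6 \cdot 6 = 36$)
$S = 36$
$S + U 4 = 36 + 12 \cdot 4 = 36 + 48 = 84$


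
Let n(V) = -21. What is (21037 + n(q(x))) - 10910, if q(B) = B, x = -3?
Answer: 10106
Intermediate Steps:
(21037 + n(q(x))) - 10910 = (21037 - 21) - 10910 = 21016 - 10910 = 10106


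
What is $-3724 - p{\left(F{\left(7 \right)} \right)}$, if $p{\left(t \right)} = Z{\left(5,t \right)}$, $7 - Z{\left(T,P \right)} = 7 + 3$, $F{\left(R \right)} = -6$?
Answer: $-3721$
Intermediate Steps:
$Z{\left(T,P \right)} = -3$ ($Z{\left(T,P \right)} = 7 - \left(7 + 3\right) = 7 - 10 = -3$)
$p{\left(t \right)} = -3$
$-3724 - p{\left(F{\left(7 \right)} \right)} = -3724 - -3 = -3724 + 3 = -3721$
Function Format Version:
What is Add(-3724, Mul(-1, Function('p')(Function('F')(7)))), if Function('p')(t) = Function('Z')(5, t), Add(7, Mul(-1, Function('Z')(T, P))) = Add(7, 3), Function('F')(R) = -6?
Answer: -3721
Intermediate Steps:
Function('Z')(T, P) = -3 (Function('Z')(T, P) = Add(7, Mul(-1, Add(7, 3))) = Add(7, Mul(-1, 10)) = Add(7, -10) = -3)
Function('p')(t) = -3
Add(-3724, Mul(-1, Function('p')(Function('F')(7)))) = Add(-3724, Mul(-1, -3)) = Add(-3724, 3) = -3721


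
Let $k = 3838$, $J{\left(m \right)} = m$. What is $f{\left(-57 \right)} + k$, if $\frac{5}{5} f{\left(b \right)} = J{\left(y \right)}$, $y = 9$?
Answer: $3847$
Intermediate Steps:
$f{\left(b \right)} = 9$
$f{\left(-57 \right)} + k = 9 + 3838 = 3847$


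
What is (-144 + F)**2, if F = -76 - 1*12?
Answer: 53824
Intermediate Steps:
F = -88 (F = -76 - 12 = -88)
(-144 + F)**2 = (-144 - 88)**2 = (-232)**2 = 53824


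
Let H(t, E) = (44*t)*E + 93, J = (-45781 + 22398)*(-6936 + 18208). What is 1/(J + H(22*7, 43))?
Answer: -1/263281715 ≈ -3.7982e-9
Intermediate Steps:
J = -263573176 (J = -23383*11272 = -263573176)
H(t, E) = 93 + 44*E*t (H(t, E) = 44*E*t + 93 = 93 + 44*E*t)
1/(J + H(22*7, 43)) = 1/(-263573176 + (93 + 44*43*(22*7))) = 1/(-263573176 + (93 + 44*43*154)) = 1/(-263573176 + (93 + 291368)) = 1/(-263573176 + 291461) = 1/(-263281715) = -1/263281715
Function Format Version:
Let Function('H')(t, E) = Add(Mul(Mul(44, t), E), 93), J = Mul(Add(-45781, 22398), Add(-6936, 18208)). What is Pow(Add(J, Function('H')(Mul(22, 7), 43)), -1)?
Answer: Rational(-1, 263281715) ≈ -3.7982e-9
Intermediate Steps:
J = -263573176 (J = Mul(-23383, 11272) = -263573176)
Function('H')(t, E) = Add(93, Mul(44, E, t)) (Function('H')(t, E) = Add(Mul(44, E, t), 93) = Add(93, Mul(44, E, t)))
Pow(Add(J, Function('H')(Mul(22, 7), 43)), -1) = Pow(Add(-263573176, Add(93, Mul(44, 43, Mul(22, 7)))), -1) = Pow(Add(-263573176, Add(93, Mul(44, 43, 154))), -1) = Pow(Add(-263573176, Add(93, 291368)), -1) = Pow(Add(-263573176, 291461), -1) = Pow(-263281715, -1) = Rational(-1, 263281715)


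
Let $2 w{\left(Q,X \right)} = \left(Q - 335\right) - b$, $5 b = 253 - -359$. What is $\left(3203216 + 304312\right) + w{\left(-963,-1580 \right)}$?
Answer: $\frac{17534089}{5} \approx 3.5068 \cdot 10^{6}$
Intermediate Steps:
$b = \frac{612}{5}$ ($b = \frac{253 - -359}{5} = \frac{253 + 359}{5} = \frac{1}{5} \cdot 612 = \frac{612}{5} \approx 122.4$)
$w{\left(Q,X \right)} = - \frac{2287}{10} + \frac{Q}{2}$ ($w{\left(Q,X \right)} = \frac{\left(Q - 335\right) - \frac{612}{5}}{2} = \frac{\left(-335 + Q\right) - \frac{612}{5}}{2} = \frac{- \frac{2287}{5} + Q}{2} = - \frac{2287}{10} + \frac{Q}{2}$)
$\left(3203216 + 304312\right) + w{\left(-963,-1580 \right)} = \left(3203216 + 304312\right) + \left(- \frac{2287}{10} + \frac{1}{2} \left(-963\right)\right) = 3507528 - \frac{3551}{5} = \frac{17534089}{5}$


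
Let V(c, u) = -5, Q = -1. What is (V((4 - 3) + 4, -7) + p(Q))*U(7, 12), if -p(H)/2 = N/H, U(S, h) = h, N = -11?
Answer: -324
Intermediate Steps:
p(H) = 22/H (p(H) = -(-22)/H = 22/H)
(V((4 - 3) + 4, -7) + p(Q))*U(7, 12) = (-5 + 22/(-1))*12 = (-5 + 22*(-1))*12 = (-5 - 22)*12 = -27*12 = -324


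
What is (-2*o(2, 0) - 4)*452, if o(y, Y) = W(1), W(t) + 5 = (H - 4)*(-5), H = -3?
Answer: -28928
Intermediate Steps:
W(t) = 30 (W(t) = -5 + (-3 - 4)*(-5) = -5 - 7*(-5) = -5 + 35 = 30)
o(y, Y) = 30
(-2*o(2, 0) - 4)*452 = (-2*30 - 4)*452 = (-60 - 4)*452 = -64*452 = -28928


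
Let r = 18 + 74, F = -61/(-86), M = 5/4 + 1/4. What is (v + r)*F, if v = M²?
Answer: 22997/344 ≈ 66.852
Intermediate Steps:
M = 3/2 (M = 5*(¼) + 1*(¼) = 5/4 + ¼ = 3/2 ≈ 1.5000)
F = 61/86 (F = -61*(-1/86) = 61/86 ≈ 0.70930)
r = 92
v = 9/4 (v = (3/2)² = 9/4 ≈ 2.2500)
(v + r)*F = (9/4 + 92)*(61/86) = (377/4)*(61/86) = 22997/344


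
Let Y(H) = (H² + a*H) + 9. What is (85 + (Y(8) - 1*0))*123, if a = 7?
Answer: 26322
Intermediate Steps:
Y(H) = 9 + H² + 7*H (Y(H) = (H² + 7*H) + 9 = 9 + H² + 7*H)
(85 + (Y(8) - 1*0))*123 = (85 + ((9 + 8² + 7*8) - 1*0))*123 = (85 + ((9 + 64 + 56) + 0))*123 = (85 + (129 + 0))*123 = (85 + 129)*123 = 214*123 = 26322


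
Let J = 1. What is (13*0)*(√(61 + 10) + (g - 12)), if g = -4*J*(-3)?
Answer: 0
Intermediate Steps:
g = 12 (g = -4*1*(-3) = -4*(-3) = 12)
(13*0)*(√(61 + 10) + (g - 12)) = (13*0)*(√(61 + 10) + (12 - 12)) = 0*(√71 + 0) = 0*√71 = 0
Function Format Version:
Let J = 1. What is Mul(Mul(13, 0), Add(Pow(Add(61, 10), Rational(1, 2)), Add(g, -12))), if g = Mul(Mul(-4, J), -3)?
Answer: 0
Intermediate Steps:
g = 12 (g = Mul(Mul(-4, 1), -3) = Mul(-4, -3) = 12)
Mul(Mul(13, 0), Add(Pow(Add(61, 10), Rational(1, 2)), Add(g, -12))) = Mul(Mul(13, 0), Add(Pow(Add(61, 10), Rational(1, 2)), Add(12, -12))) = Mul(0, Add(Pow(71, Rational(1, 2)), 0)) = Mul(0, Pow(71, Rational(1, 2))) = 0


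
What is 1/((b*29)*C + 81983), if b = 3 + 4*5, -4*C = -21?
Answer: 4/341939 ≈ 1.1698e-5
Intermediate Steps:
C = 21/4 (C = -¼*(-21) = 21/4 ≈ 5.2500)
b = 23 (b = 3 + 20 = 23)
1/((b*29)*C + 81983) = 1/((23*29)*(21/4) + 81983) = 1/(667*(21/4) + 81983) = 1/(14007/4 + 81983) = 1/(341939/4) = 4/341939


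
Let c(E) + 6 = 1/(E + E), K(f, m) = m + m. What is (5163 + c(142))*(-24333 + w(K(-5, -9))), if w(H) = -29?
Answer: -17840158609/142 ≈ -1.2563e+8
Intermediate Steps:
K(f, m) = 2*m
c(E) = -6 + 1/(2*E) (c(E) = -6 + 1/(E + E) = -6 + 1/(2*E))
(5163 + c(142))*(-24333 + w(K(-5, -9))) = (5163 + (-6 + (1/2)/142))*(-24333 - 29) = (5163 + (-6 + (1/2)*(1/142)))*(-24362) = (5163 + (-6 + 1/284))*(-24362) = (5163 - 1703/284)*(-24362) = (1464589/284)*(-24362) = -17840158609/142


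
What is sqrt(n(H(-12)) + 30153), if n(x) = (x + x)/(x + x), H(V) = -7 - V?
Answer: sqrt(30154) ≈ 173.65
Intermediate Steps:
n(x) = 1 (n(x) = (2*x)/((2*x)) = (2*x)*(1/(2*x)) = 1)
sqrt(n(H(-12)) + 30153) = sqrt(1 + 30153) = sqrt(30154)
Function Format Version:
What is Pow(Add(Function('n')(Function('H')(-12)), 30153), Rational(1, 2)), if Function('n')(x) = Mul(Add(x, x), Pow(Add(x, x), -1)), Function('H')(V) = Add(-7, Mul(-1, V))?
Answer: Pow(30154, Rational(1, 2)) ≈ 173.65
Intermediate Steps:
Function('n')(x) = 1 (Function('n')(x) = Mul(Mul(2, x), Pow(Mul(2, x), -1)) = Mul(Mul(2, x), Mul(Rational(1, 2), Pow(x, -1))) = 1)
Pow(Add(Function('n')(Function('H')(-12)), 30153), Rational(1, 2)) = Pow(Add(1, 30153), Rational(1, 2)) = Pow(30154, Rational(1, 2))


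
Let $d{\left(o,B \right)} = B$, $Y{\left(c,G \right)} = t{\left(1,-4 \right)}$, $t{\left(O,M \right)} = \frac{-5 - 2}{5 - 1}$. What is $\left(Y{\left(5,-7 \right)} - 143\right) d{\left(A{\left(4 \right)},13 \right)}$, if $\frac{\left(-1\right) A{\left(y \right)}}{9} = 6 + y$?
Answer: $- \frac{7527}{4} \approx -1881.8$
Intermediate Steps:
$A{\left(y \right)} = -54 - 9 y$ ($A{\left(y \right)} = - 9 \left(6 + y\right) = -54 - 9 y$)
$t{\left(O,M \right)} = - \frac{7}{4}$
$Y{\left(c,G \right)} = - \frac{7}{4}$
$\left(Y{\left(5,-7 \right)} - 143\right) d{\left(A{\left(4 \right)},13 \right)} = \left(- \frac{7}{4} - 143\right) 13 = \left(- \frac{579}{4}\right) 13 = - \frac{7527}{4}$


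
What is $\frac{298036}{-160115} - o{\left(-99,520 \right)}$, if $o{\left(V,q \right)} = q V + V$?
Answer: $\frac{8258273549}{160115} \approx 51577.0$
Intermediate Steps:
$o{\left(V,q \right)} = V + V q$ ($o{\left(V,q \right)} = V q + V = V + V q$)
$\frac{298036}{-160115} - o{\left(-99,520 \right)} = \frac{298036}{-160115} - - 99 \left(1 + 520\right) = 298036 \left(- \frac{1}{160115}\right) - \left(-99\right) 521 = - \frac{298036}{160115} - -51579 = - \frac{298036}{160115} + 51579 = \frac{8258273549}{160115}$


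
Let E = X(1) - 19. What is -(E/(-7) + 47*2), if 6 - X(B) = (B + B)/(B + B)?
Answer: -96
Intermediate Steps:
X(B) = 5 (X(B) = 6 - (B + B)/(B + B) = 6 - 2*B/(2*B) = 6 - 2*B*1/(2*B) = 6 - 1*1 = 6 - 1 = 5)
E = -14 (E = 5 - 19 = -14)
-(E/(-7) + 47*2) = -(-14/(-7) + 47*2) = -(-14*(-1/7) + 94) = -(2 + 94) = -1*96 = -96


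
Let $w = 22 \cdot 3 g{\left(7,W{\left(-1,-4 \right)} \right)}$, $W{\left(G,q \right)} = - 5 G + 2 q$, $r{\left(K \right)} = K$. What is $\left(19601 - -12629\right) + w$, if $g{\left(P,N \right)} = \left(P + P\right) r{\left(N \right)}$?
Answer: $29458$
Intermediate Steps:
$g{\left(P,N \right)} = 2 N P$ ($g{\left(P,N \right)} = \left(P + P\right) N = 2 P N = 2 N P$)
$w = -2772$ ($w = 22 \cdot 3 \cdot 2 \left(\left(-5\right) \left(-1\right) + 2 \left(-4\right)\right) 7 = 66 \cdot 2 \left(5 - 8\right) 7 = 66 \cdot 2 \left(-3\right) 7 = 66 \left(-42\right) = -2772$)
$\left(19601 - -12629\right) + w = \left(19601 - -12629\right) - 2772 = \left(19601 + 12629\right) - 2772 = 32230 - 2772 = 29458$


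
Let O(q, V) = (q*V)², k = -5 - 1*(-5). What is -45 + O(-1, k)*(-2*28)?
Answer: -45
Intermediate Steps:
k = 0 (k = -5 + 5 = 0)
O(q, V) = V²*q² (O(q, V) = (V*q)² = V²*q²)
-45 + O(-1, k)*(-2*28) = -45 + (0²*(-1)²)*(-2*28) = -45 + (0*1)*(-56) = -45 + 0*(-56) = -45 + 0 = -45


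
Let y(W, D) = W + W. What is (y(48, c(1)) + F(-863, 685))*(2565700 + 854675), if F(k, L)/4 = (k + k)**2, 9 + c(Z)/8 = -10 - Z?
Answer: 40758556650000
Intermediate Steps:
c(Z) = -152 - 8*Z (c(Z) = -72 + 8*(-10 - Z) = -72 + (-80 - 8*Z) = -152 - 8*Z)
y(W, D) = 2*W
F(k, L) = 16*k**2 (F(k, L) = 4*(k + k)**2 = 4*(2*k)**2 = 4*(4*k**2) = 16*k**2)
(y(48, c(1)) + F(-863, 685))*(2565700 + 854675) = (2*48 + 16*(-863)**2)*(2565700 + 854675) = (96 + 16*744769)*3420375 = (96 + 11916304)*3420375 = 11916400*3420375 = 40758556650000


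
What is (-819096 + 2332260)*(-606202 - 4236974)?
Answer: -7328519568864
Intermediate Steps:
(-819096 + 2332260)*(-606202 - 4236974) = 1513164*(-4843176) = -7328519568864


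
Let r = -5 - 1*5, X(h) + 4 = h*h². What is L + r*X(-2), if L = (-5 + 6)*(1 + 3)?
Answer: 124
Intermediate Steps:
X(h) = -4 + h³ (X(h) = -4 + h*h² = -4 + h³)
r = -10 (r = -5 - 5 = -10)
L = 4 (L = 1*4 = 4)
L + r*X(-2) = 4 - 10*(-4 + (-2)³) = 4 - 10*(-4 - 8) = 4 - 10*(-12) = 4 + 120 = 124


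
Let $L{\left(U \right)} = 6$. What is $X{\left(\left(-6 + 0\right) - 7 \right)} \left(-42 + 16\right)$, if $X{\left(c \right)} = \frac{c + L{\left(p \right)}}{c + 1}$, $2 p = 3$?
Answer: $- \frac{91}{6} \approx -15.167$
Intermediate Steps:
$p = \frac{3}{2}$ ($p = \frac{1}{2} \cdot 3 = \frac{3}{2} \approx 1.5$)
$X{\left(c \right)} = \frac{6 + c}{1 + c}$ ($X{\left(c \right)} = \frac{c + 6}{c + 1} = \frac{6 + c}{1 + c}$)
$X{\left(\left(-6 + 0\right) - 7 \right)} \left(-42 + 16\right) = \frac{6 + \left(\left(-6 + 0\right) - 7\right)}{1 + \left(\left(-6 + 0\right) - 7\right)} \left(-42 + 16\right) = \frac{6 - 13}{1 - 13} \left(-26\right) = \frac{1}{-12} \left(-7\right) \left(-26\right) = \left(- \frac{1}{12}\right) \left(-7\right) \left(-26\right) = \frac{7}{12} \left(-26\right) = - \frac{91}{6}$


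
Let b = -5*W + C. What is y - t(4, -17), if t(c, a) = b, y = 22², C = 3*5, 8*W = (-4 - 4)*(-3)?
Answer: 484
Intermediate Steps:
W = 3 (W = ((-4 - 4)*(-3))/8 = (-8*(-3))/8 = (⅛)*24 = 3)
C = 15
b = 0 (b = -5*3 + 15 = -15 + 15 = 0)
y = 484
t(c, a) = 0
y - t(4, -17) = 484 - 1*0 = 484 + 0 = 484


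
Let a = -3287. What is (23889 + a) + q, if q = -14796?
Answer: 5806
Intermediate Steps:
(23889 + a) + q = (23889 - 3287) - 14796 = 20602 - 14796 = 5806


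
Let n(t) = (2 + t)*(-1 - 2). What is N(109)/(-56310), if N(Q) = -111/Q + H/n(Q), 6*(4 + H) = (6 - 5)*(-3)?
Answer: 1621/90839292 ≈ 1.7845e-5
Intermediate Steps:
n(t) = -6 - 3*t (n(t) = (2 + t)*(-3) = -6 - 3*t)
H = -9/2 (H = -4 + ((6 - 5)*(-3))/6 = -4 + (1*(-3))/6 = -4 + (⅙)*(-3) = -4 - ½ = -9/2 ≈ -4.5000)
N(Q) = -111/Q - 9/(2*(-6 - 3*Q))
N(109)/(-56310) = ((3/2)*(-148 - 73*109)/(109*(2 + 109)))/(-56310) = ((3/2)*(1/109)*(-148 - 7957)/111)*(-1/56310) = ((3/2)*(1/109)*(1/111)*(-8105))*(-1/56310) = -8105/8066*(-1/56310) = 1621/90839292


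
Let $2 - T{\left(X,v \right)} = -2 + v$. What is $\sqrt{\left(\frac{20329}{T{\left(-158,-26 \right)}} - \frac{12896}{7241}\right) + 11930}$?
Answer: $\frac{\sqrt{3519857781030}}{16710} \approx 112.28$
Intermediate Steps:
$T{\left(X,v \right)} = 4 - v$ ($T{\left(X,v \right)} = 2 - \left(-2 + v\right) = 4 - v$)
$\sqrt{\left(\frac{20329}{T{\left(-158,-26 \right)}} - \frac{12896}{7241}\right) + 11930} = \sqrt{\left(\frac{20329}{4 - -26} - \frac{12896}{7241}\right) + 11930} = \sqrt{\left(\frac{20329}{4 + 26} - \frac{992}{557}\right) + 11930} = \sqrt{\left(\frac{20329}{30} - \frac{992}{557}\right) + 11930} = \sqrt{\frac{11293493}{16710} + 11930} = \sqrt{\frac{210643793}{16710}} = \frac{\sqrt{3519857781030}}{16710}$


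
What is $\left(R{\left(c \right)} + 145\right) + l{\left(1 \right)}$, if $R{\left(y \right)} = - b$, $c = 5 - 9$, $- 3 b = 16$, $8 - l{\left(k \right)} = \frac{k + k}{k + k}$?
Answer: $\frac{472}{3} \approx 157.33$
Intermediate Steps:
$l{\left(k \right)} = 7$ ($l{\left(k \right)} = 8 - \frac{k + k}{k + k} = 8 - \frac{2 k}{2 k} = 8 - 2 k \frac{1}{2 k} = 8 - 1 = 7$)
$b = - \frac{16}{3}$ ($b = \left(- \frac{1}{3}\right) 16 = - \frac{16}{3} \approx -5.3333$)
$c = -4$ ($c = 5 - 9 = -4$)
$R{\left(y \right)} = \frac{16}{3}$ ($R{\left(y \right)} = \left(-1\right) \left(- \frac{16}{3}\right) = \frac{16}{3}$)
$\left(R{\left(c \right)} + 145\right) + l{\left(1 \right)} = \left(\frac{16}{3} + 145\right) + 7 = \frac{451}{3} + 7 = \frac{472}{3}$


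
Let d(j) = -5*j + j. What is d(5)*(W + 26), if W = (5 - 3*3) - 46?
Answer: 480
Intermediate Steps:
d(j) = -4*j
W = -50 (W = (5 - 9) - 46 = -4 - 46 = -50)
d(5)*(W + 26) = (-4*5)*(-50 + 26) = -20*(-24) = 480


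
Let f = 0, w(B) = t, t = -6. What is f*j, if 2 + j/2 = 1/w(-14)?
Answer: 0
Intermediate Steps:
w(B) = -6
j = -13/3 (j = -4 + 2/(-6) = -4 + 2*(-1/6) = -4 - 1/3 = -13/3 ≈ -4.3333)
f*j = 0*(-13/3) = 0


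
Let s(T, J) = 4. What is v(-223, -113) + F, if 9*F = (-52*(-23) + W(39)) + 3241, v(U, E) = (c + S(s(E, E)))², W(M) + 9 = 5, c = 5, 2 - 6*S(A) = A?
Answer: 1543/3 ≈ 514.33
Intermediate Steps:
S(A) = ⅓ - A/6
W(M) = -4 (W(M) = -9 + 5 = -4)
v(U, E) = 196/9 (v(U, E) = (5 + (⅓ - ⅙*4))² = (5 + (⅓ - ⅔))² = (5 - ⅓)² = (14/3)² = 196/9)
F = 4433/9 (F = ((-52*(-23) - 4) + 3241)/9 = ((1196 - 4) + 3241)/9 = (1192 + 3241)/9 = (⅑)*4433 = 4433/9 ≈ 492.56)
v(-223, -113) + F = 196/9 + 4433/9 = 1543/3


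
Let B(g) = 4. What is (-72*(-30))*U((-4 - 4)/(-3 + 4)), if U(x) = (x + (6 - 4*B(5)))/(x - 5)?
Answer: 38880/13 ≈ 2990.8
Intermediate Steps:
U(x) = (-10 + x)/(-5 + x) (U(x) = (x + (6 - 4*4))/(x - 5) = (x + (6 - 16))/(-5 + x) = (x - 10)/(-5 + x) = (-10 + x)/(-5 + x))
(-72*(-30))*U((-4 - 4)/(-3 + 4)) = (-72*(-30))*((-10 + (-4 - 4)/(-3 + 4))/(-5 + (-4 - 4)/(-3 + 4))) = 2160*((-10 - 8/1)/(-5 - 8/1)) = 2160*((-10 - 8*1)/(-5 - 8*1)) = 2160*((-10 - 8)/(-5 - 8)) = 2160*(-18/(-13)) = 2160*(-1/13*(-18)) = 2160*(18/13) = 38880/13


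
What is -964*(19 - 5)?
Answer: -13496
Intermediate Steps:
-964*(19 - 5) = -964*14 = -13496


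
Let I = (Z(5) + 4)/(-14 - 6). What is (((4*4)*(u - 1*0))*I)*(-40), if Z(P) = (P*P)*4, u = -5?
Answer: -16640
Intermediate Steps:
Z(P) = 4*P**2 (Z(P) = P**2*4 = 4*P**2)
I = -26/5 (I = (4*5**2 + 4)/(-14 - 6) = (4*25 + 4)/(-20) = (100 + 4)*(-1/20) = 104*(-1/20) = -26/5 ≈ -5.2000)
(((4*4)*(u - 1*0))*I)*(-40) = (((4*4)*(-5 - 1*0))*(-26/5))*(-40) = ((16*(-5 + 0))*(-26/5))*(-40) = ((16*(-5))*(-26/5))*(-40) = -80*(-26/5)*(-40) = 416*(-40) = -16640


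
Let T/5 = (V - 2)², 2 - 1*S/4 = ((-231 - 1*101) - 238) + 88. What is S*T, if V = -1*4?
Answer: 348480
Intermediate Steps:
S = 1936 (S = 8 - 4*(((-231 - 1*101) - 238) + 88) = 8 - 4*(((-231 - 101) - 238) + 88) = 8 - 4*((-332 - 238) + 88) = 8 - 4*(-570 + 88) = 8 - 4*(-482) = 8 + 1928 = 1936)
V = -4
T = 180 (T = 5*(-4 - 2)² = 5*(-6)² = 5*36 = 180)
S*T = 1936*180 = 348480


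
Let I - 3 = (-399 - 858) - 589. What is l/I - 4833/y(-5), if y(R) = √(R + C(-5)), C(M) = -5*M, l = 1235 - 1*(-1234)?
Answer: -2469/1843 - 4833*√5/10 ≈ -1082.0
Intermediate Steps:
l = 2469 (l = 1235 + 1234 = 2469)
I = -1843 (I = 3 + ((-399 - 858) - 589) = 3 + (-1257 - 589) = 3 - 1846 = -1843)
y(R) = √(25 + R) (y(R) = √(R - 5*(-5)) = √(R + 25) = √(25 + R))
l/I - 4833/y(-5) = 2469/(-1843) - 4833/√(25 - 5) = 2469*(-1/1843) - 4833*√5/10 = -2469/1843 - 4833*√5/10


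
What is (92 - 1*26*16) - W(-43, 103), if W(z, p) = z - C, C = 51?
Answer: -230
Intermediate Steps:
W(z, p) = -51 + z (W(z, p) = z - 1*51 = z - 51 = -51 + z)
(92 - 1*26*16) - W(-43, 103) = (92 - 1*26*16) - (-51 - 43) = (92 - 26*16) - 1*(-94) = (92 - 416) + 94 = -324 + 94 = -230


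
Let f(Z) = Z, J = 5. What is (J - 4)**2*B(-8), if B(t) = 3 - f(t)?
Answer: 11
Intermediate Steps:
B(t) = 3 - t
(J - 4)**2*B(-8) = (5 - 4)**2*(3 - 1*(-8)) = 1**2*(3 + 8) = 1*11 = 11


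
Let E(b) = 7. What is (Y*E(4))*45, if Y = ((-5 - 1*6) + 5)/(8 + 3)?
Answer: -1890/11 ≈ -171.82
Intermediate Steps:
Y = -6/11 (Y = ((-5 - 6) + 5)/11 = (-11 + 5)*(1/11) = -6*1/11 = -6/11 ≈ -0.54545)
(Y*E(4))*45 = -6/11*7*45 = -42/11*45 = -1890/11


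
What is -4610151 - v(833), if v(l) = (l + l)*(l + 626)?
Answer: -7040845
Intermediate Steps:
v(l) = 2*l*(626 + l) (v(l) = (2*l)*(626 + l) = 2*l*(626 + l))
-4610151 - v(833) = -4610151 - 2*833*(626 + 833) = -4610151 - 2*833*1459 = -4610151 - 1*2430694 = -4610151 - 2430694 = -7040845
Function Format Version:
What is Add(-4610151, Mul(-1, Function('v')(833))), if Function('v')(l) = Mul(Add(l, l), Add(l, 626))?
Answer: -7040845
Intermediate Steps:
Function('v')(l) = Mul(2, l, Add(626, l)) (Function('v')(l) = Mul(Mul(2, l), Add(626, l)) = Mul(2, l, Add(626, l)))
Add(-4610151, Mul(-1, Function('v')(833))) = Add(-4610151, Mul(-1, Mul(2, 833, Add(626, 833)))) = Add(-4610151, Mul(-1, Mul(2, 833, 1459))) = Add(-4610151, Mul(-1, 2430694)) = Add(-4610151, -2430694) = -7040845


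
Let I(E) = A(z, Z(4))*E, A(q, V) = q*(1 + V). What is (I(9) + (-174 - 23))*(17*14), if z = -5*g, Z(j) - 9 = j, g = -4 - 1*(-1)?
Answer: 402934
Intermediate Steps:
g = -3 (g = -4 + 1 = -3)
Z(j) = 9 + j
z = 15 (z = -5*(-3) = 15)
I(E) = 210*E (I(E) = (15*(1 + (9 + 4)))*E = (15*(1 + 13))*E = (15*14)*E = 210*E)
(I(9) + (-174 - 23))*(17*14) = (210*9 + (-174 - 23))*(17*14) = (1890 - 197)*238 = 1693*238 = 402934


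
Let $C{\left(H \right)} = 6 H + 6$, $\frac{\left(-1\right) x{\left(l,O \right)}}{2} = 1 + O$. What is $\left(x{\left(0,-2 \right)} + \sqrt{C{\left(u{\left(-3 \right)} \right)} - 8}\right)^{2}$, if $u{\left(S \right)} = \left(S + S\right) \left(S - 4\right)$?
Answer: $254 + 20 \sqrt{10} \approx 317.25$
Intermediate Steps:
$x{\left(l,O \right)} = -2 - 2 O$ ($x{\left(l,O \right)} = - 2 \left(1 + O\right) = -2 - 2 O$)
$u{\left(S \right)} = 2 S \left(-4 + S\right)$
$C{\left(H \right)} = 6 + 6 H$
$\left(x{\left(0,-2 \right)} + \sqrt{C{\left(u{\left(-3 \right)} \right)} - 8}\right)^{2} = \left(\left(-2 - -4\right) + \sqrt{\left(6 + 6 \cdot 2 \left(-3\right) \left(-4 - 3\right)\right) - 8}\right)^{2} = \left(\left(-2 + 4\right) + \sqrt{\left(6 + 6 \cdot 2 \left(-3\right) \left(-7\right)\right) - 8}\right)^{2} = \left(2 + \sqrt{\left(6 + 6 \cdot 42\right) - 8}\right)^{2} = \left(2 + \sqrt{\left(6 + 252\right) - 8}\right)^{2} = \left(2 + \sqrt{258 - 8}\right)^{2} = \left(2 + \sqrt{250}\right)^{2} = \left(2 + 5 \sqrt{10}\right)^{2}$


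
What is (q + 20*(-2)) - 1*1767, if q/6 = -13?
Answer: -1885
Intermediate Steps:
q = -78 (q = 6*(-13) = -78)
(q + 20*(-2)) - 1*1767 = (-78 + 20*(-2)) - 1*1767 = (-78 - 40) - 1767 = -118 - 1767 = -1885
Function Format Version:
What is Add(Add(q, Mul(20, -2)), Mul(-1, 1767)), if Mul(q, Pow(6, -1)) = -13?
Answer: -1885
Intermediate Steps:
q = -78 (q = Mul(6, -13) = -78)
Add(Add(q, Mul(20, -2)), Mul(-1, 1767)) = Add(Add(-78, Mul(20, -2)), Mul(-1, 1767)) = Add(Add(-78, -40), -1767) = Add(-118, -1767) = -1885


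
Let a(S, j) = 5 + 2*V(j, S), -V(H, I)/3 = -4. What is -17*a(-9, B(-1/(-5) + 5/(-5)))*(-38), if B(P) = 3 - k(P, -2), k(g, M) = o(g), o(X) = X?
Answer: 18734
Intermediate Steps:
V(H, I) = 12 (V(H, I) = -3*(-4) = 12)
k(g, M) = g
B(P) = 3 - P
a(S, j) = 29 (a(S, j) = 5 + 2*12 = 5 + 24 = 29)
-17*a(-9, B(-1/(-5) + 5/(-5)))*(-38) = -17*29*(-38) = -493*(-38) = 18734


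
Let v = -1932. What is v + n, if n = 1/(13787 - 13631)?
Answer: -301391/156 ≈ -1932.0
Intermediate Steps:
n = 1/156 ≈ 0.0064103
v + n = -1932 + 1/156 = -301391/156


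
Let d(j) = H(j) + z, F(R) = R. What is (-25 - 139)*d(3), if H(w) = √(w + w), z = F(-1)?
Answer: 164 - 164*√6 ≈ -237.72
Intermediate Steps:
z = -1
H(w) = √2*√w (H(w) = √(2*w) = √2*√w)
d(j) = -1 + √2*√j (d(j) = √2*√j - 1 = -1 + √2*√j)
(-25 - 139)*d(3) = (-25 - 139)*(-1 + √2*√3) = -164*(-1 + √6) = 164 - 164*√6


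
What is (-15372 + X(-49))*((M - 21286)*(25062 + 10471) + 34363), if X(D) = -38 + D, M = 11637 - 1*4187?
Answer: 7599647878275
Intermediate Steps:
M = 7450 (M = 11637 - 4187 = 7450)
(-15372 + X(-49))*((M - 21286)*(25062 + 10471) + 34363) = (-15372 + (-38 - 49))*((7450 - 21286)*(25062 + 10471) + 34363) = (-15372 - 87)*(-13836*35533 + 34363) = -15459*(-491634588 + 34363) = -15459*(-491600225) = 7599647878275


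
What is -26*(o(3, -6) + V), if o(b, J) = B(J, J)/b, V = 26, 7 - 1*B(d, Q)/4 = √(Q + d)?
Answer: -2756/3 + 208*I*√3/3 ≈ -918.67 + 120.09*I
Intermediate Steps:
B(d, Q) = 28 - 4*√(Q + d)
o(b, J) = (28 - 4*√2*√J)/b (o(b, J) = (28 - 4*√(J + J))/b = (28 - 4*√2*√J)/b)
-26*(o(3, -6) + V) = -26*(4*(7 - √2*√(-6))/3 + 26) = -26*(4*(⅓)*(7 - √2*I*√6) + 26) = -26*(4*(⅓)*(7 - 2*I*√3) + 26) = -26*((28/3 - 8*I*√3/3) + 26) = -26*(106/3 - 8*I*√3/3) = -2756/3 + 208*I*√3/3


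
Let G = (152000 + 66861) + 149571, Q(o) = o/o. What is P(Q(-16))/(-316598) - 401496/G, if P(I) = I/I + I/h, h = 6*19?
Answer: -905681566187/831094444644 ≈ -1.0897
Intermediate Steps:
Q(o) = 1
h = 114
G = 368432 (G = 218861 + 149571 = 368432)
P(I) = 1 + I/114 (P(I) = I/I + I/114 = 1 + I*(1/114) = 1 + I/114)
P(Q(-16))/(-316598) - 401496/G = (1 + (1/114)*1)/(-316598) - 401496/368432 = (1 + 1/114)*(-1/316598) - 401496*1/368432 = (115/114)*(-1/316598) - 50187/46054 = -115/36092172 - 50187/46054 = -905681566187/831094444644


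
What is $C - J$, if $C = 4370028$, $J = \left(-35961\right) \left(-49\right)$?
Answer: $2607939$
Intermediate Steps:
$J = 1762089$
$C - J = 4370028 - 1762089 = 2607939$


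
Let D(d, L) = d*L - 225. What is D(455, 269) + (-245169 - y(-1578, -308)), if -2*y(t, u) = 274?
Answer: -122862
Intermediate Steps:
y(t, u) = -137 (y(t, u) = -1/2*274 = -137)
D(d, L) = -225 + L*d (D(d, L) = L*d - 225 = -225 + L*d)
D(455, 269) + (-245169 - y(-1578, -308)) = (-225 + 269*455) + (-245169 - 1*(-137)) = (-225 + 122395) + (-245169 + 137) = 122170 - 245032 = -122862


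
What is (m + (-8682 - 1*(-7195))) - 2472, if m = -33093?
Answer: -37052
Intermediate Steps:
(m + (-8682 - 1*(-7195))) - 2472 = (-33093 + (-8682 - 1*(-7195))) - 2472 = (-33093 + (-8682 + 7195)) - 2472 = (-33093 - 1487) - 2472 = -34580 - 2472 = -37052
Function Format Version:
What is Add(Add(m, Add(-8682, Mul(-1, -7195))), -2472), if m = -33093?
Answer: -37052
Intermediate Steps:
Add(Add(m, Add(-8682, Mul(-1, -7195))), -2472) = Add(Add(-33093, Add(-8682, Mul(-1, -7195))), -2472) = Add(Add(-33093, Add(-8682, 7195)), -2472) = Add(Add(-33093, -1487), -2472) = Add(-34580, -2472) = -37052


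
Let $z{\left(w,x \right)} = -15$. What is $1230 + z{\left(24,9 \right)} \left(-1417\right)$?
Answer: $22485$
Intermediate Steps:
$1230 + z{\left(24,9 \right)} \left(-1417\right) = 1230 - -21255 = 1230 + 21255 = 22485$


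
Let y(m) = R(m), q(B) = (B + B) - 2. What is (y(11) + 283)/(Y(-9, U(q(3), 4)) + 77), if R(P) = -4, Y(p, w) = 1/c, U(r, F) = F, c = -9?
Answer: 2511/692 ≈ 3.6286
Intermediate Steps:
q(B) = -2 + 2*B (q(B) = 2*B - 2 = -2 + 2*B)
Y(p, w) = -1/9 (Y(p, w) = 1/(-9) = -1/9)
y(m) = -4
(y(11) + 283)/(Y(-9, U(q(3), 4)) + 77) = (-4 + 283)/(-1/9 + 77) = 279/(692/9) = 279*(9/692) = 2511/692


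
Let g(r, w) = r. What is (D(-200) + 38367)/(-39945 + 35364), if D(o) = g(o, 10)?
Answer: -38167/4581 ≈ -8.3316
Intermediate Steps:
D(o) = o
(D(-200) + 38367)/(-39945 + 35364) = (-200 + 38367)/(-39945 + 35364) = 38167/(-4581) = 38167*(-1/4581) = -38167/4581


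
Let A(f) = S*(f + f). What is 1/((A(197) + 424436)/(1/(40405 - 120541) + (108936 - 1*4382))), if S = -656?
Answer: 8378539343/13300332192 ≈ 0.62995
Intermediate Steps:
A(f) = -1312*f (A(f) = -656*(f + f) = -1312*f)
1/((A(197) + 424436)/(1/(40405 - 120541) + (108936 - 1*4382))) = 1/((-1312*197 + 424436)/(1/(40405 - 120541) + (108936 - 1*4382))) = 1/((-258464 + 424436)/(1/(-80136) + (108936 - 4382))) = 1/(165972/(-1/80136 + 104554)) = 1/(165972/(8378539343/80136)) = 1/(165972*(80136/8378539343)) = 1/(13300332192/8378539343) = 8378539343/13300332192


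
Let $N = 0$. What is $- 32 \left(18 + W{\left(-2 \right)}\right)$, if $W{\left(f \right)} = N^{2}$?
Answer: $-576$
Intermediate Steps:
$W{\left(f \right)} = 0$ ($W{\left(f \right)} = 0^{2} = 0$)
$- 32 \left(18 + W{\left(-2 \right)}\right) = - 32 \left(18 + 0\right) = \left(-32\right) 18 = -576$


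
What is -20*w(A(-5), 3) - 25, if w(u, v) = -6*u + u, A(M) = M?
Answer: -525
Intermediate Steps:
w(u, v) = -5*u
-20*w(A(-5), 3) - 25 = -(-100)*(-5) - 25 = -20*25 - 25 = -500 - 25 = -525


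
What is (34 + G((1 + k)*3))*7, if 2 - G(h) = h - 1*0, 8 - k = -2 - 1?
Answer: 0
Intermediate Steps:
k = 11 (k = 8 - (-2 - 1) = 8 - 1*(-3) = 8 + 3 = 11)
G(h) = 2 - h (G(h) = 2 - (h - 1*0) = 2 - (h + 0) = 2 - h)
(34 + G((1 + k)*3))*7 = (34 + (2 - (1 + 11)*3))*7 = (34 + (2 - 12*3))*7 = (34 + (2 - 1*36))*7 = (34 + (2 - 36))*7 = (34 - 34)*7 = 0*7 = 0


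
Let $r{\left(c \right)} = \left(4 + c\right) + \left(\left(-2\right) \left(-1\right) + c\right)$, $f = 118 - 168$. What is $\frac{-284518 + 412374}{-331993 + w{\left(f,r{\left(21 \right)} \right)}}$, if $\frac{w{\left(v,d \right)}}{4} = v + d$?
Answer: $- \frac{127856}{332001} \approx -0.38511$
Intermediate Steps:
$f = -50$ ($f = 118 - 168 = -50$)
$r{\left(c \right)} = 6 + 2 c$ ($r{\left(c \right)} = \left(4 + c\right) + \left(2 + c\right) = 6 + 2 c$)
$w{\left(v,d \right)} = 4 d + 4 v$ ($w{\left(v,d \right)} = 4 \left(v + d\right) = 4 \left(d + v\right) = 4 d + 4 v$)
$\frac{-284518 + 412374}{-331993 + w{\left(f,r{\left(21 \right)} \right)}} = \frac{-284518 + 412374}{-331993 + \left(4 \left(6 + 2 \cdot 21\right) + 4 \left(-50\right)\right)} = \frac{127856}{-331993 - \left(200 - 4 \left(6 + 42\right)\right)} = \frac{127856}{-331993 + \left(4 \cdot 48 - 200\right)} = \frac{127856}{-331993 + \left(192 - 200\right)} = \frac{127856}{-331993 - 8} = \frac{127856}{-332001} = 127856 \left(- \frac{1}{332001}\right) = - \frac{127856}{332001}$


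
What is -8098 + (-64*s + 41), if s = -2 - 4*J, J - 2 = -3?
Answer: -8185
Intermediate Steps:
J = -1 (J = 2 - 3 = -1)
s = 2 (s = -2 - 4*(-1) = -2 + 4 = 2)
-8098 + (-64*s + 41) = -8098 + (-64*2 + 41) = -8098 + (-128 + 41) = -8098 - 87 = -8185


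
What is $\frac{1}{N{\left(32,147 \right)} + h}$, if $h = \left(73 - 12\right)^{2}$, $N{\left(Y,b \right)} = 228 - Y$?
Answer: $\frac{1}{3917} \approx 0.0002553$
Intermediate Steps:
$h = 3721$ ($h = 61^{2} = 3721$)
$\frac{1}{N{\left(32,147 \right)} + h} = \frac{1}{\left(228 - 32\right) + 3721} = \frac{1}{196 + 3721} = \frac{1}{3917}$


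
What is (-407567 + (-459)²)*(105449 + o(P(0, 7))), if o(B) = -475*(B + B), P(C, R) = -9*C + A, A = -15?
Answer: -23567057314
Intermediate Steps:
P(C, R) = -15 - 9*C (P(C, R) = -9*C - 15 = -15 - 9*C)
o(B) = -950*B
(-407567 + (-459)²)*(105449 + o(P(0, 7))) = (-407567 + (-459)²)*(105449 - 950*(-15 - 9*0)) = (-407567 + 210681)*(105449 - 950*(-15 + 0)) = -196886*(105449 - 950*(-15)) = -196886*(105449 + 14250) = -196886*119699 = -23567057314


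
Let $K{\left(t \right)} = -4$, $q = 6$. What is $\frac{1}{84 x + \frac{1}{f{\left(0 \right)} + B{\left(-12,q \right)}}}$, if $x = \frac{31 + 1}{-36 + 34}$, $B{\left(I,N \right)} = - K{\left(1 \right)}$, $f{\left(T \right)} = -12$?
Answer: $- \frac{8}{10753} \approx -0.00074398$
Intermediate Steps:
$B{\left(I,N \right)} = 4$ ($B{\left(I,N \right)} = \left(-1\right) \left(-4\right) = 4$)
$x = -16$ ($x = \frac{32}{-2} = 32 \left(- \frac{1}{2}\right) = -16$)
$\frac{1}{84 x + \frac{1}{f{\left(0 \right)} + B{\left(-12,q \right)}}} = \frac{1}{84 \left(-16\right) + \frac{1}{-12 + 4}} = \frac{1}{-1344 + \frac{1}{-8}} = \frac{1}{-1344 - \frac{1}{8}} = \frac{1}{- \frac{10753}{8}} = - \frac{8}{10753}$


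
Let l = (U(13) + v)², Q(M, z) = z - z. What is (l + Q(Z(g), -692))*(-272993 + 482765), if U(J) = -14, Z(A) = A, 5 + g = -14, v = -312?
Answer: 22293729072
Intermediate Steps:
g = -19 (g = -5 - 14 = -19)
Q(M, z) = 0
l = 106276 (l = (-14 - 312)² = (-326)² = 106276)
(l + Q(Z(g), -692))*(-272993 + 482765) = (106276 + 0)*(-272993 + 482765) = 106276*209772 = 22293729072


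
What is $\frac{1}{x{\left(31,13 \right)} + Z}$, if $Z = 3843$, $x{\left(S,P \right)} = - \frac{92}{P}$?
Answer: $\frac{13}{49867} \approx 0.00026069$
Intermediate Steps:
$\frac{1}{x{\left(31,13 \right)} + Z} = \frac{1}{- \frac{92}{13} + 3843} = \frac{1}{\frac{49867}{13}} = \frac{13}{49867}$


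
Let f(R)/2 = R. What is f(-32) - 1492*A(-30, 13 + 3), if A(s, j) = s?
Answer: 44696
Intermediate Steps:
f(R) = 2*R
f(-32) - 1492*A(-30, 13 + 3) = 2*(-32) - 1492*(-30) = -64 + 44760 = 44696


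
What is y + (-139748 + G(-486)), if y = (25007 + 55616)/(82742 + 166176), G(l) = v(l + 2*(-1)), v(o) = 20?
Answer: -34780733681/248918 ≈ -1.3973e+5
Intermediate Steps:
G(l) = 20
y = 80623/248918 ≈ 0.32389
y + (-139748 + G(-486)) = 80623/248918 + (-139748 + 20) = 80623/248918 - 139728 = -34780733681/248918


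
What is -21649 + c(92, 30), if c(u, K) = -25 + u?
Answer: -21582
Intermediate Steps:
-21649 + c(92, 30) = -21649 + (-25 + 92) = -21649 + 67 = -21582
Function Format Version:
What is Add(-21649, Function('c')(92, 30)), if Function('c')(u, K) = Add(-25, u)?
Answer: -21582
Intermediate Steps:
Add(-21649, Function('c')(92, 30)) = Add(-21649, Add(-25, 92)) = Add(-21649, 67) = -21582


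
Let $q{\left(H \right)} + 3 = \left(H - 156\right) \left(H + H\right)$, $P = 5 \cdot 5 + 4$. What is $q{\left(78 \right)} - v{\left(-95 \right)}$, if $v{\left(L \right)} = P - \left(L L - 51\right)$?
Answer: $-3226$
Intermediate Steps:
$P = 29$ ($P = 25 + 4 = 29$)
$q{\left(H \right)} = -3 + 2 H \left(-156 + H\right)$ ($q{\left(H \right)} = -3 + \left(H - 156\right) \left(H + H\right) = -3 + \left(-156 + H\right) 2 H = -3 + 2 H \left(-156 + H\right)$)
$v{\left(L \right)} = 80 - L^{2}$ ($v{\left(L \right)} = 29 - \left(L L - 51\right) = 29 - \left(L^{2} - 51\right) = 29 - \left(-51 + L^{2}\right) = 80 - L^{2}$)
$q{\left(78 \right)} - v{\left(-95 \right)} = \left(-3 - 24336 + 2 \cdot 78^{2}\right) - \left(80 - \left(-95\right)^{2}\right) = \left(-3 - 24336 + 2 \cdot 6084\right) - \left(80 - 9025\right) = \left(-3 - 24336 + 12168\right) - \left(80 - 9025\right) = -12171 - -8945 = -12171 + 8945 = -3226$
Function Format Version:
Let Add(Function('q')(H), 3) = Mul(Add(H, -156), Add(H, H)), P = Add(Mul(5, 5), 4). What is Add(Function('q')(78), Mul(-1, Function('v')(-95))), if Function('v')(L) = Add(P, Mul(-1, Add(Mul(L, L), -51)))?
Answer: -3226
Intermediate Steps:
P = 29 (P = Add(25, 4) = 29)
Function('q')(H) = Add(-3, Mul(2, H, Add(-156, H))) (Function('q')(H) = Add(-3, Mul(Add(H, -156), Add(H, H))) = Add(-3, Mul(Add(-156, H), Mul(2, H))) = Add(-3, Mul(2, H, Add(-156, H))))
Function('v')(L) = Add(80, Mul(-1, Pow(L, 2))) (Function('v')(L) = Add(29, Mul(-1, Add(Mul(L, L), -51))) = Add(29, Mul(-1, Add(Pow(L, 2), -51))) = Add(29, Mul(-1, Add(-51, Pow(L, 2)))) = Add(29, Add(51, Mul(-1, Pow(L, 2)))) = Add(80, Mul(-1, Pow(L, 2))))
Add(Function('q')(78), Mul(-1, Function('v')(-95))) = Add(Add(-3, Mul(-312, 78), Mul(2, Pow(78, 2))), Mul(-1, Add(80, Mul(-1, Pow(-95, 2))))) = Add(Add(-3, -24336, Mul(2, 6084)), Mul(-1, Add(80, Mul(-1, 9025)))) = Add(Add(-3, -24336, 12168), Mul(-1, Add(80, -9025))) = Add(-12171, Mul(-1, -8945)) = Add(-12171, 8945) = -3226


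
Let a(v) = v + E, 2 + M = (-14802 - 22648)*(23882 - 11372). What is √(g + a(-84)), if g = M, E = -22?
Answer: 6*I*√13013878 ≈ 21645.0*I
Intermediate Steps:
M = -468499502 (M = -2 + (-14802 - 22648)*(23882 - 11372) = -2 - 37450*12510 = -2 - 468499500 = -468499502)
g = -468499502
a(v) = -22 + v (a(v) = v - 22 = -22 + v)
√(g + a(-84)) = √(-468499502 + (-22 - 84)) = √(-468499502 - 106) = √(-468499608) = 6*I*√13013878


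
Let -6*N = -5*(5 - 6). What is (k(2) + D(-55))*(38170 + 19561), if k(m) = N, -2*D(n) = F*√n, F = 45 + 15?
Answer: -288655/6 - 1731930*I*√55 ≈ -48109.0 - 1.2844e+7*I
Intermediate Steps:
F = 60
D(n) = -30*√n
N = -⅚ (N = -(-5)*(5 - 6)/6 = -(-5)*(-1)/6 = -⅙*5 = -⅚ ≈ -0.83333)
k(m) = -⅚
(k(2) + D(-55))*(38170 + 19561) = (-⅚ - 30*I*√55)*(38170 + 19561) = (-⅚ - 30*I*√55)*57731 = -288655/6 - 1731930*I*√55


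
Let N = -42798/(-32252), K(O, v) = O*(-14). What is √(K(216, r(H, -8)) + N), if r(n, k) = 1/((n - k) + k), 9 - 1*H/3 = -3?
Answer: 5*I*√31441587870/16126 ≈ 54.979*I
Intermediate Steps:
H = 36 (H = 27 - 3*(-3) = 27 + 9 = 36)
r(n, k) = 1/n
K(O, v) = -14*O
N = 21399/16126 (N = -42798*(-1/32252) = 21399/16126 ≈ 1.3270)
√(K(216, r(H, -8)) + N) = √(-14*216 + 21399/16126) = √(-3024 + 21399/16126) = √(-48743625/16126) = 5*I*√31441587870/16126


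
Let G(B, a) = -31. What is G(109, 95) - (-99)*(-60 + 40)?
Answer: -2011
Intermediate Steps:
G(109, 95) - (-99)*(-60 + 40) = -31 - (-99)*(-60 + 40) = -31 - (-99)*(-20) = -31 - 1*1980 = -31 - 1980 = -2011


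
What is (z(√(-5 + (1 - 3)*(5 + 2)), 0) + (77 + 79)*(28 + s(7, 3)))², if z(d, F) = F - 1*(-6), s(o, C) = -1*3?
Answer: 15256836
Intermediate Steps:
s(o, C) = -3
z(d, F) = 6 + F (z(d, F) = F + 6 = 6 + F)
(z(√(-5 + (1 - 3)*(5 + 2)), 0) + (77 + 79)*(28 + s(7, 3)))² = ((6 + 0) + (77 + 79)*(28 - 3))² = (6 + 156*25)² = (6 + 3900)² = 3906² = 15256836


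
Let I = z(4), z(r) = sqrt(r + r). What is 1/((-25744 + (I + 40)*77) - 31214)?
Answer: -2449/131945066 - 7*sqrt(2)/131945066 ≈ -1.8636e-5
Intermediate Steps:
z(r) = sqrt(2)*sqrt(r) (z(r) = sqrt(2*r) = sqrt(2)*sqrt(r))
I = 2*sqrt(2) (I = sqrt(2)*sqrt(4) = sqrt(2)*2 = 2*sqrt(2) ≈ 2.8284)
1/((-25744 + (I + 40)*77) - 31214) = 1/((-25744 + (2*sqrt(2) + 40)*77) - 31214) = 1/((-25744 + (40 + 2*sqrt(2))*77) - 31214) = 1/((-25744 + (3080 + 154*sqrt(2))) - 31214) = 1/((-22664 + 154*sqrt(2)) - 31214) = 1/(-53878 + 154*sqrt(2))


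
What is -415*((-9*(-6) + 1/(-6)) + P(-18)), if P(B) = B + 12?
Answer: -119105/6 ≈ -19851.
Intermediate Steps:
P(B) = 12 + B
-415*((-9*(-6) + 1/(-6)) + P(-18)) = -415*((-9*(-6) + 1/(-6)) + (12 - 18)) = -415*((54 - ⅙) - 6) = -415*(323/6 - 6) = -415*287/6 = -119105/6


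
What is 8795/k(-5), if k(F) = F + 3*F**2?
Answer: 1759/14 ≈ 125.64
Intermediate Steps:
8795/k(-5) = 8795/((-5*(1 + 3*(-5)))) = 8795/((-5*(1 - 15))) = 8795/((-5*(-14))) = 8795/70 = 8795*(1/70) = 1759/14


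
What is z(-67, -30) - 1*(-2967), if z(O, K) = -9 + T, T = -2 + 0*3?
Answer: 2956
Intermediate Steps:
T = -2 (T = -2 + 0 = -2)
z(O, K) = -11 (z(O, K) = -9 - 2 = -11)
z(-67, -30) - 1*(-2967) = -11 - 1*(-2967) = -11 + 2967 = 2956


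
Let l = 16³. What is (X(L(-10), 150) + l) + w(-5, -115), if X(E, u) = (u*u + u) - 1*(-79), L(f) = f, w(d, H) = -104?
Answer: 26721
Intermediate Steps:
l = 4096
X(E, u) = 79 + u + u² (X(E, u) = (u² + u) + 79 = (u + u²) + 79 = 79 + u + u²)
(X(L(-10), 150) + l) + w(-5, -115) = ((79 + 150 + 150²) + 4096) - 104 = ((79 + 150 + 22500) + 4096) - 104 = (22729 + 4096) - 104 = 26825 - 104 = 26721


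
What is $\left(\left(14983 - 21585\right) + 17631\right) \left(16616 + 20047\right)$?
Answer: $404356227$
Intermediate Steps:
$\left(\left(14983 - 21585\right) + 17631\right) \left(16616 + 20047\right) = \left(-6602 + 17631\right) 36663 = 11029 \cdot 36663 = 404356227$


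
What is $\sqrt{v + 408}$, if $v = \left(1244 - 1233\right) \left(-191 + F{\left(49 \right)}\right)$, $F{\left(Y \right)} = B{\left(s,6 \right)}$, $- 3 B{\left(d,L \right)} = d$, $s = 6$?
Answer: $7 i \sqrt{35} \approx 41.413 i$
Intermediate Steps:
$B{\left(d,L \right)} = - \frac{d}{3}$
$F{\left(Y \right)} = -2$ ($F{\left(Y \right)} = \left(- \frac{1}{3}\right) 6 = -2$)
$v = -2123$ ($v = \left(1244 - 1233\right) \left(-191 - 2\right) = 11 \left(-193\right) = -2123$)
$\sqrt{v + 408} = \sqrt{-2123 + 408} = \sqrt{-1715} = 7 i \sqrt{35}$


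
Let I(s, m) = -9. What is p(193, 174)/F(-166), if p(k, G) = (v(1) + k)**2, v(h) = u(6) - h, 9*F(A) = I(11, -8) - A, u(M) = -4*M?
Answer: 254016/157 ≈ 1617.9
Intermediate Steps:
F(A) = -1 - A/9 (F(A) = (-9 - A)/9 = -1 - A/9)
v(h) = -24 - h (v(h) = -4*6 - h = -24 - h)
p(k, G) = (-25 + k)**2 (p(k, G) = ((-24 - 1*1) + k)**2 = ((-24 - 1) + k)**2 = (-25 + k)**2)
p(193, 174)/F(-166) = (-25 + 193)**2/(-1 - 1/9*(-166)) = 168**2/(-1 + 166/9) = 28224/(157/9) = 28224*(9/157) = 254016/157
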